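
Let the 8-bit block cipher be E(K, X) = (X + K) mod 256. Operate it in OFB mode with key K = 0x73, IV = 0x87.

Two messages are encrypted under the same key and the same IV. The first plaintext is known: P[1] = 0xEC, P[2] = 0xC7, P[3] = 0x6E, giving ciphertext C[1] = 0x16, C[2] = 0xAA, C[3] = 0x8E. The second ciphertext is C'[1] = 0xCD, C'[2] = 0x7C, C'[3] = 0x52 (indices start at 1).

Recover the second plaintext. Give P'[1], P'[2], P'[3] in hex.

In OFB with a reused IV, both messages share the same keystream S_i, so C_i ⊕ C'_i = P_i ⊕ P'_i and thus P'_i = P_i ⊕ C_i ⊕ C'_i.
P'[1]: 0xEC ⊕ 0x16 ⊕ 0xCD = 0x37.
P'[2]: 0xC7 ⊕ 0xAA ⊕ 0x7C = 0x11.
P'[3]: 0x6E ⊕ 0x8E ⊕ 0x52 = 0xB2.

P'[1] = 0x37, P'[2] = 0x11, P'[3] = 0xB2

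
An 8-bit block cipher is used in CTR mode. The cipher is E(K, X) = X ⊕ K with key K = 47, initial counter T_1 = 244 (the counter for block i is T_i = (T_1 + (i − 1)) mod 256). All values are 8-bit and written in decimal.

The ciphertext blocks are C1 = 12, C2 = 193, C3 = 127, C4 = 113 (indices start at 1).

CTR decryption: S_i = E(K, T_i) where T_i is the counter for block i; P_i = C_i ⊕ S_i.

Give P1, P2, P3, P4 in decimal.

P1 = 215, P2 = 27, P3 = 166, P4 = 169

P1: T = 244, S = E(K, T) = 219; 12 ⊕ 219 = 215.
P2: T = 245, S = E(K, T) = 218; 193 ⊕ 218 = 27.
P3: T = 246, S = E(K, T) = 217; 127 ⊕ 217 = 166.
P4: T = 247, S = E(K, T) = 216; 113 ⊕ 216 = 169.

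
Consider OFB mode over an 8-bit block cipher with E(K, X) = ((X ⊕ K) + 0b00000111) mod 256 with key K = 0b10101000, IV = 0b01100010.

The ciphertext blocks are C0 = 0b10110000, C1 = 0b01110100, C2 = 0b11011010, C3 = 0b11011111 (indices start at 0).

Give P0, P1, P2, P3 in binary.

OFB decryption: S_i = E(K, S_{i−1}) with S_{−1} = IV; P_i = C_i ⊕ S_i.
P0: S = E(K, 0b01100010) = 0b11010001; 0b10110000 ⊕ 0b11010001 = 0b01100001.
P1: S = E(K, 0b11010001) = 0b10000000; 0b01110100 ⊕ 0b10000000 = 0b11110100.
P2: S = E(K, 0b10000000) = 0b00101111; 0b11011010 ⊕ 0b00101111 = 0b11110101.
P3: S = E(K, 0b00101111) = 0b10001110; 0b11011111 ⊕ 0b10001110 = 0b01010001.

P0 = 0b01100001, P1 = 0b11110100, P2 = 0b11110101, P3 = 0b01010001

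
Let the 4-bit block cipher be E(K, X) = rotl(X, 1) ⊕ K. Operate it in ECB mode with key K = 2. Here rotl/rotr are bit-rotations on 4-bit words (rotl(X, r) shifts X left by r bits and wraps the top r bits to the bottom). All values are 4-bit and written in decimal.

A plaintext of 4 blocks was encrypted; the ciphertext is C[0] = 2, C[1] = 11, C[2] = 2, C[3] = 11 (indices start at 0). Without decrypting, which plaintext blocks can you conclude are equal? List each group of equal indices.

P[0] = P[2]; P[1] = P[3]

ECB encrypts each block independently with the same key, so equal ciphertext blocks imply equal plaintext blocks.
C[0] = C[2] = 2, so P[0] = P[2].
C[1] = C[3] = 11, so P[1] = P[3].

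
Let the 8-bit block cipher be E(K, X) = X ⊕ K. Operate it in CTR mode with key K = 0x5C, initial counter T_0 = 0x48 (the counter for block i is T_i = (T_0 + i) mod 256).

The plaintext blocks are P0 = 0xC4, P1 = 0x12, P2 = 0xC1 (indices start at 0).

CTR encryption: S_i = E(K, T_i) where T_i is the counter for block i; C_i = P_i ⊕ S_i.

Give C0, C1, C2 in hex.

C0: T = 0x48, S = E(K, T) = 0x14; 0xC4 ⊕ 0x14 = 0xD0.
C1: T = 0x49, S = E(K, T) = 0x15; 0x12 ⊕ 0x15 = 0x07.
C2: T = 0x4A, S = E(K, T) = 0x16; 0xC1 ⊕ 0x16 = 0xD7.

C0 = 0xD0, C1 = 0x07, C2 = 0xD7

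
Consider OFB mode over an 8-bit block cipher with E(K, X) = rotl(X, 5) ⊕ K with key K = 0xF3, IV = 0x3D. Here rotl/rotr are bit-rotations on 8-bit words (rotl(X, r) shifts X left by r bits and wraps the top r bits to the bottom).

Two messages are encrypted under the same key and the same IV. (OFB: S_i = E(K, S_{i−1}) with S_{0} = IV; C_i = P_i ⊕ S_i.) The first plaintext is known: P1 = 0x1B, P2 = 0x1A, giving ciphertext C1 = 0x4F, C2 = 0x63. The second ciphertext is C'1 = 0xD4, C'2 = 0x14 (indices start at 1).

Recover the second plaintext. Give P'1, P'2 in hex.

In OFB with a reused IV, both messages share the same keystream S_i, so C_i ⊕ C'_i = P_i ⊕ P'_i and thus P'_i = P_i ⊕ C_i ⊕ C'_i.
P'1: 0x1B ⊕ 0x4F ⊕ 0xD4 = 0x80.
P'2: 0x1A ⊕ 0x63 ⊕ 0x14 = 0x6D.

P'1 = 0x80, P'2 = 0x6D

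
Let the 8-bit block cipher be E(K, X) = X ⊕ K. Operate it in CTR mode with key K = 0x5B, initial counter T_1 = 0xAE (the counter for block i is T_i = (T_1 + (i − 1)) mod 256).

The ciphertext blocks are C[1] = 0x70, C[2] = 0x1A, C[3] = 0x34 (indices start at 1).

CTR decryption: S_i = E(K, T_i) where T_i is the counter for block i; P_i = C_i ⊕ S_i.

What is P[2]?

P[2]: T = 0xAF, S = E(K, T) = 0xF4; 0x1A ⊕ 0xF4 = 0xEE.

P[2] = 0xEE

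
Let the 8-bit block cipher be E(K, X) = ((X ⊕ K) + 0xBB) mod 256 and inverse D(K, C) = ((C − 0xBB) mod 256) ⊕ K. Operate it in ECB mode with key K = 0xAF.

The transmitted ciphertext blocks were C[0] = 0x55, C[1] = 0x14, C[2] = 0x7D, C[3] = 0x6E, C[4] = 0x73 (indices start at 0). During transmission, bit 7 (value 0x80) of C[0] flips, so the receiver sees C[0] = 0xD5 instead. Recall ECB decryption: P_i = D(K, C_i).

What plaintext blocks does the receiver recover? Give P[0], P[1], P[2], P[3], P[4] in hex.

P[0] = 0xB5, P[1] = 0xF6, P[2] = 0x6D, P[3] = 0x1C, P[4] = 0x17

Only C[0] changed, to 0xD5. In ECB, a change in C_i affects only P_i. Decrypting the received ciphertext:
P[0]: D(K, 0xD5) = 0xB5.
P[1]: D(K, 0x14) = 0xF6.
P[2]: D(K, 0x7D) = 0x6D.
P[3]: D(K, 0x6E) = 0x1C.
P[4]: D(K, 0x73) = 0x17.
Blocks that differ from the original plaintext: P[0].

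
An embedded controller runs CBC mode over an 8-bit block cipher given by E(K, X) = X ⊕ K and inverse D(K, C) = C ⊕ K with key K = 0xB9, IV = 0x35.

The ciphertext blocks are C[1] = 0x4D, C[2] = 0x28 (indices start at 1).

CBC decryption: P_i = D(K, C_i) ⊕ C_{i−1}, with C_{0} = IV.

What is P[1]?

P[1] = 0xC1

P[1]: D(K, 0x4D) = 0xF4; 0xF4 ⊕ 0x35 = 0xC1.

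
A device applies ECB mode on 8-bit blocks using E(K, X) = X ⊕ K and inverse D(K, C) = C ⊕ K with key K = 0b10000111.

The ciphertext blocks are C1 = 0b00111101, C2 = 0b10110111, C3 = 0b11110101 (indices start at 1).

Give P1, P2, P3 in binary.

P1 = 0b10111010, P2 = 0b00110000, P3 = 0b01110010

ECB decryption: P_i = D(K, C_i).
P1: D(K, 0b00111101) = 0b10111010.
P2: D(K, 0b10110111) = 0b00110000.
P3: D(K, 0b11110101) = 0b01110010.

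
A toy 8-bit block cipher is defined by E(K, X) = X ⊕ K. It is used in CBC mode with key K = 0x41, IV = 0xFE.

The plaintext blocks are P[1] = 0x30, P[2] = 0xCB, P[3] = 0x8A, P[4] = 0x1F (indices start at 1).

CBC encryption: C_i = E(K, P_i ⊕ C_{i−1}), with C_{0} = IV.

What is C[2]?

C[1]: P[1] ⊕ 0xFE = 0xCE; E(K, 0xCE) = 0x8F.
C[2]: P[2] ⊕ 0x8F = 0x44; E(K, 0x44) = 0x05.

C[2] = 0x05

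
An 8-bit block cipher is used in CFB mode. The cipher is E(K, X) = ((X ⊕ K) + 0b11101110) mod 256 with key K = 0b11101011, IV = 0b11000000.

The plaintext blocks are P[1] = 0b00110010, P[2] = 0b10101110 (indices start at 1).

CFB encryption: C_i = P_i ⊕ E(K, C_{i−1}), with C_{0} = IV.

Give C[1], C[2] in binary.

C[1] = 0b00101011, C[2] = 0b00000000

C[1]: E(K, 0b11000000) = 0b00011001; 0b00110010 ⊕ 0b00011001 = 0b00101011.
C[2]: E(K, 0b00101011) = 0b10101110; 0b10101110 ⊕ 0b10101110 = 0b00000000.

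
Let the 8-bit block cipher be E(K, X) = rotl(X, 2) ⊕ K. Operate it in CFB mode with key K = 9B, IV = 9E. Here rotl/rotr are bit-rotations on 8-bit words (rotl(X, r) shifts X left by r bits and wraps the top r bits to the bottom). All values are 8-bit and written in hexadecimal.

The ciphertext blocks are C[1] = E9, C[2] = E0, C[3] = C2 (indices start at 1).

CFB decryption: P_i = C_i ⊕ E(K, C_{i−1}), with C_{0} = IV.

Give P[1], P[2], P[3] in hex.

P[1]: E(K, 9E) = E1; E9 ⊕ E1 = 08.
P[2]: E(K, E9) = 3C; E0 ⊕ 3C = DC.
P[3]: E(K, E0) = 18; C2 ⊕ 18 = DA.

P[1] = 08, P[2] = DC, P[3] = DA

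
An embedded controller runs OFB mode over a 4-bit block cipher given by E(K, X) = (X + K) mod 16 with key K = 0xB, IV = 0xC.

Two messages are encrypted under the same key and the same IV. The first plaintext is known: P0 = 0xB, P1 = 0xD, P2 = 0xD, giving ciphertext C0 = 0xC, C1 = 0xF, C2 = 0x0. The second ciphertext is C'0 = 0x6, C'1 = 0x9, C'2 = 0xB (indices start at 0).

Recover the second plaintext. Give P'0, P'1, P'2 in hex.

P'0 = 0x1, P'1 = 0xB, P'2 = 0x6

In OFB with a reused IV, both messages share the same keystream S_i, so C_i ⊕ C'_i = P_i ⊕ P'_i and thus P'_i = P_i ⊕ C_i ⊕ C'_i.
P'0: 0xB ⊕ 0xC ⊕ 0x6 = 0x1.
P'1: 0xD ⊕ 0xF ⊕ 0x9 = 0xB.
P'2: 0xD ⊕ 0x0 ⊕ 0xB = 0x6.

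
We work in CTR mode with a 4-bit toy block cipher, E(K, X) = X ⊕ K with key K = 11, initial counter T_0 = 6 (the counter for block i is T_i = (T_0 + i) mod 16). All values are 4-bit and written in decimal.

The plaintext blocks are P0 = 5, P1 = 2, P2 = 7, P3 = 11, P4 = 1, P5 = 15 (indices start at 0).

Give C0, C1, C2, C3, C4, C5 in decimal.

CTR encryption: S_i = E(K, T_i) where T_i is the counter for block i; C_i = P_i ⊕ S_i.
C0: T = 6, S = E(K, T) = 13; 5 ⊕ 13 = 8.
C1: T = 7, S = E(K, T) = 12; 2 ⊕ 12 = 14.
C2: T = 8, S = E(K, T) = 3; 7 ⊕ 3 = 4.
C3: T = 9, S = E(K, T) = 2; 11 ⊕ 2 = 9.
C4: T = 10, S = E(K, T) = 1; 1 ⊕ 1 = 0.
C5: T = 11, S = E(K, T) = 0; 15 ⊕ 0 = 15.

C0 = 8, C1 = 14, C2 = 4, C3 = 9, C4 = 0, C5 = 15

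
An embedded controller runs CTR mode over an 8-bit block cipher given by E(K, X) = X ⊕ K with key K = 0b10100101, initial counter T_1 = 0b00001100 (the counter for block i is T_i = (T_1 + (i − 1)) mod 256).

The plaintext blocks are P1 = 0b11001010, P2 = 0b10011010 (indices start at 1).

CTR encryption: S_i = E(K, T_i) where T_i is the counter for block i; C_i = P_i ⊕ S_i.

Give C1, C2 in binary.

C1 = 0b01100011, C2 = 0b00110010

C1: T = 0b00001100, S = E(K, T) = 0b10101001; 0b11001010 ⊕ 0b10101001 = 0b01100011.
C2: T = 0b00001101, S = E(K, T) = 0b10101000; 0b10011010 ⊕ 0b10101000 = 0b00110010.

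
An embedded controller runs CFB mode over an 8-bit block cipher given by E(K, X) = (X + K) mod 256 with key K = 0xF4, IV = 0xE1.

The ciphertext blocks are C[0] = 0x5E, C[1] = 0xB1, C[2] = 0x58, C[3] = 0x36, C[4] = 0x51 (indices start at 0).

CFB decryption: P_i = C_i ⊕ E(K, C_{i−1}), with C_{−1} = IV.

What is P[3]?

P[3]: E(K, 0x58) = 0x4C; 0x36 ⊕ 0x4C = 0x7A.

P[3] = 0x7A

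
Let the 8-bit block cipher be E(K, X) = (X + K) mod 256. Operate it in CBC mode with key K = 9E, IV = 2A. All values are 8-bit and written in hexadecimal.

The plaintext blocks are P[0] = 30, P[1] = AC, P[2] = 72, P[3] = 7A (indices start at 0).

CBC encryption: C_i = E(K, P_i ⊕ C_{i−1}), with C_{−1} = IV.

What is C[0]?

C[0] = B8

C[0]: P[0] ⊕ 2A = 1A; E(K, 1A) = B8.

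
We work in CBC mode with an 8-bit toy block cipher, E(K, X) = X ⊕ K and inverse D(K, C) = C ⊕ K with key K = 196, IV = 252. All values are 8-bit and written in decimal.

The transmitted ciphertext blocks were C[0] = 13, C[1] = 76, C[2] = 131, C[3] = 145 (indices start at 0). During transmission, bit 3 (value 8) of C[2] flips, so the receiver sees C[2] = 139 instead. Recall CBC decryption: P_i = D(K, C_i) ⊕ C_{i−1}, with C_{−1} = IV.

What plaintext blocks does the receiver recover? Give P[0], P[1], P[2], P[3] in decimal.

P[0] = 53, P[1] = 133, P[2] = 3, P[3] = 222

Only C[2] changed, to 139. In CBC, a change in C_i garbles P_i and flips the same bit in P_{i+1}. Decrypting the received ciphertext:
P[0]: D(K, 13) = 201; 201 ⊕ 252 = 53.
P[1]: D(K, 76) = 136; 136 ⊕ 13 = 133.
P[2]: D(K, 139) = 79; 79 ⊕ 76 = 3.
P[3]: D(K, 145) = 85; 85 ⊕ 139 = 222.
Blocks that differ from the original plaintext: P[2], P[3].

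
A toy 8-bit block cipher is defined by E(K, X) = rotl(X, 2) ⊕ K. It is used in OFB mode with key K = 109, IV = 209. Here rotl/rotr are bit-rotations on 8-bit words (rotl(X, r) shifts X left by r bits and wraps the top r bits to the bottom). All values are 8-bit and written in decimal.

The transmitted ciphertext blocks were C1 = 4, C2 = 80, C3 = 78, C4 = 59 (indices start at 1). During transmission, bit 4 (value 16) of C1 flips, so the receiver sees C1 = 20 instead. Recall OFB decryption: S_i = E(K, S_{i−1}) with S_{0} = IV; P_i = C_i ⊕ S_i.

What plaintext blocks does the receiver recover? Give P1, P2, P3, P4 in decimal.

P1 = 62, P2 = 149, P3 = 52, P4 = 191

Only C1 changed, to 20. In OFB, a change in C_i flips the same bit in P_i only; the keystream is unaffected. Decrypting the received ciphertext:
P1: S = E(K, 209) = 42; 20 ⊕ 42 = 62.
P2: S = E(K, 42) = 197; 80 ⊕ 197 = 149.
P3: S = E(K, 197) = 122; 78 ⊕ 122 = 52.
P4: S = E(K, 122) = 132; 59 ⊕ 132 = 191.
Blocks that differ from the original plaintext: P1.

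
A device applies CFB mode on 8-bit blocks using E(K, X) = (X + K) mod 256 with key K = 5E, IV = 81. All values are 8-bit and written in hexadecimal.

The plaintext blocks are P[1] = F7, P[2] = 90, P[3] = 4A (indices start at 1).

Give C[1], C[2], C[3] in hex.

CFB encryption: C_i = P_i ⊕ E(K, C_{i−1}), with C_{0} = IV.
C[1]: E(K, 81) = DF; F7 ⊕ DF = 28.
C[2]: E(K, 28) = 86; 90 ⊕ 86 = 16.
C[3]: E(K, 16) = 74; 4A ⊕ 74 = 3E.

C[1] = 28, C[2] = 16, C[3] = 3E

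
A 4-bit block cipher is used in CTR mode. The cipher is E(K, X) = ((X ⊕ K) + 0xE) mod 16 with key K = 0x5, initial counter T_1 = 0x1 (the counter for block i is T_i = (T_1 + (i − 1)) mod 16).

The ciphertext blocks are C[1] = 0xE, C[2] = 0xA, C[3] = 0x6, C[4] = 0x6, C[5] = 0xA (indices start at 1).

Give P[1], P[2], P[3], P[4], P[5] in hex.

P[1] = 0xC, P[2] = 0xF, P[3] = 0x2, P[4] = 0x9, P[5] = 0x4

CTR decryption: S_i = E(K, T_i) where T_i is the counter for block i; P_i = C_i ⊕ S_i.
P[1]: T = 0x1, S = E(K, T) = 0x2; 0xE ⊕ 0x2 = 0xC.
P[2]: T = 0x2, S = E(K, T) = 0x5; 0xA ⊕ 0x5 = 0xF.
P[3]: T = 0x3, S = E(K, T) = 0x4; 0x6 ⊕ 0x4 = 0x2.
P[4]: T = 0x4, S = E(K, T) = 0xF; 0x6 ⊕ 0xF = 0x9.
P[5]: T = 0x5, S = E(K, T) = 0xE; 0xA ⊕ 0xE = 0x4.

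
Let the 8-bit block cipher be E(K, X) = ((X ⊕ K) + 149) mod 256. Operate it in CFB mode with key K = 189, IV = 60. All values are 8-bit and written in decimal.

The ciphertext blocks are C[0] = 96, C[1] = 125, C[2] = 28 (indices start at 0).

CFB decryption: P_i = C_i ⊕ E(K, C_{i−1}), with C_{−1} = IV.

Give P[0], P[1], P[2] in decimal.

P[0] = 118, P[1] = 15, P[2] = 73

P[0]: E(K, 60) = 22; 96 ⊕ 22 = 118.
P[1]: E(K, 96) = 114; 125 ⊕ 114 = 15.
P[2]: E(K, 125) = 85; 28 ⊕ 85 = 73.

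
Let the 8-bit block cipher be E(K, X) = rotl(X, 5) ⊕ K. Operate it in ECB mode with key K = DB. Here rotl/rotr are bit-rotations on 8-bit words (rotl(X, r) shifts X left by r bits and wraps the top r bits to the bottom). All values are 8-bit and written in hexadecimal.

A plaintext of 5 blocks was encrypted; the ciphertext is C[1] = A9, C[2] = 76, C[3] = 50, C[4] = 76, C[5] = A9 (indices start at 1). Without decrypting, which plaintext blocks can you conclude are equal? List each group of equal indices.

P[1] = P[5]; P[2] = P[4]

ECB encrypts each block independently with the same key, so equal ciphertext blocks imply equal plaintext blocks.
C[1] = C[5] = A9, so P[1] = P[5].
C[2] = C[4] = 76, so P[2] = P[4].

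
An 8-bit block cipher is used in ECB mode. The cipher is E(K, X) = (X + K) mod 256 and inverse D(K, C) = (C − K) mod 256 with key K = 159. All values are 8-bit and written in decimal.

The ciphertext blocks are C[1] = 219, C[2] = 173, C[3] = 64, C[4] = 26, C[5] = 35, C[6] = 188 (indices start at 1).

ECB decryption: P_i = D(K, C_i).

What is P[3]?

P[3] = 161

P[3]: D(K, 64) = 161.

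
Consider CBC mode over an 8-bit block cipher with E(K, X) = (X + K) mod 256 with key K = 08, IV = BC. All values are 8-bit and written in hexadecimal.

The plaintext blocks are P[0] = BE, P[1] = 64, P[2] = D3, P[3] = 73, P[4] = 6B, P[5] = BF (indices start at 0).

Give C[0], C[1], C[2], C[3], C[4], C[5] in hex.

CBC encryption: C_i = E(K, P_i ⊕ C_{i−1}), with C_{−1} = IV.
C[0]: P[0] ⊕ BC = 02; E(K, 02) = 0A.
C[1]: P[1] ⊕ 0A = 6E; E(K, 6E) = 76.
C[2]: P[2] ⊕ 76 = A5; E(K, A5) = AD.
C[3]: P[3] ⊕ AD = DE; E(K, DE) = E6.
C[4]: P[4] ⊕ E6 = 8D; E(K, 8D) = 95.
C[5]: P[5] ⊕ 95 = 2A; E(K, 2A) = 32.

C[0] = 0A, C[1] = 76, C[2] = AD, C[3] = E6, C[4] = 95, C[5] = 32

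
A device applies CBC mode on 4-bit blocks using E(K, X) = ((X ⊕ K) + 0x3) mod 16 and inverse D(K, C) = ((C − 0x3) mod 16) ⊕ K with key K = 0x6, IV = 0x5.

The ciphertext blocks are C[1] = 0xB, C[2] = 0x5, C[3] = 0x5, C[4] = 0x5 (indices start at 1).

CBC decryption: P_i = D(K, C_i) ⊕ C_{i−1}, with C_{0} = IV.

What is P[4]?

P[4] = 0x1

P[4]: D(K, 0x5) = 0x4; 0x4 ⊕ 0x5 = 0x1.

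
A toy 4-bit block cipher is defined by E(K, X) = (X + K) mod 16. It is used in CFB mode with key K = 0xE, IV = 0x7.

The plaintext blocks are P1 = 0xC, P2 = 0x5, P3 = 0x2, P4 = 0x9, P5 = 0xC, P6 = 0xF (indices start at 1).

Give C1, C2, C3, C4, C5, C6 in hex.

CFB encryption: C_i = P_i ⊕ E(K, C_{i−1}), with C_{0} = IV.
C1: E(K, 0x7) = 0x5; 0xC ⊕ 0x5 = 0x9.
C2: E(K, 0x9) = 0x7; 0x5 ⊕ 0x7 = 0x2.
C3: E(K, 0x2) = 0x0; 0x2 ⊕ 0x0 = 0x2.
C4: E(K, 0x2) = 0x0; 0x9 ⊕ 0x0 = 0x9.
C5: E(K, 0x9) = 0x7; 0xC ⊕ 0x7 = 0xB.
C6: E(K, 0xB) = 0x9; 0xF ⊕ 0x9 = 0x6.

C1 = 0x9, C2 = 0x2, C3 = 0x2, C4 = 0x9, C5 = 0xB, C6 = 0x6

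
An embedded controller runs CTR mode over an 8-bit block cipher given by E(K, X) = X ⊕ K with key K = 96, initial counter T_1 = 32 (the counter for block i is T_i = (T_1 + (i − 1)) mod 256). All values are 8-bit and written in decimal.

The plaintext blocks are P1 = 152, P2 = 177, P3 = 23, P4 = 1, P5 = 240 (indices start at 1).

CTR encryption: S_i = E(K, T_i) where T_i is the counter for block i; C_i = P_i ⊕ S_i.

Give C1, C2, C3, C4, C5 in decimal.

C1: T = 32, S = E(K, T) = 64; 152 ⊕ 64 = 216.
C2: T = 33, S = E(K, T) = 65; 177 ⊕ 65 = 240.
C3: T = 34, S = E(K, T) = 66; 23 ⊕ 66 = 85.
C4: T = 35, S = E(K, T) = 67; 1 ⊕ 67 = 66.
C5: T = 36, S = E(K, T) = 68; 240 ⊕ 68 = 180.

C1 = 216, C2 = 240, C3 = 85, C4 = 66, C5 = 180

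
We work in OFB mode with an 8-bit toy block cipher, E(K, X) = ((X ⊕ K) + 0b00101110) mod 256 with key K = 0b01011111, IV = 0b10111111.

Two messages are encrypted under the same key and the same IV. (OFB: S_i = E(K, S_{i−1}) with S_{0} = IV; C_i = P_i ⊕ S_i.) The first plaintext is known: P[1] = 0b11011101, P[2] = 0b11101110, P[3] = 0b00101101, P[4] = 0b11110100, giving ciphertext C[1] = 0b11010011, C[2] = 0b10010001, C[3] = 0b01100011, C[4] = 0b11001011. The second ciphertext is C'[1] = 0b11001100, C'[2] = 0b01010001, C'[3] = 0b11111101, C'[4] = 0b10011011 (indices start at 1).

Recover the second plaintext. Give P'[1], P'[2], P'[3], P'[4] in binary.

In OFB with a reused IV, both messages share the same keystream S_i, so C_i ⊕ C'_i = P_i ⊕ P'_i and thus P'_i = P_i ⊕ C_i ⊕ C'_i.
P'[1]: 0b11011101 ⊕ 0b11010011 ⊕ 0b11001100 = 0b11000010.
P'[2]: 0b11101110 ⊕ 0b10010001 ⊕ 0b01010001 = 0b00101110.
P'[3]: 0b00101101 ⊕ 0b01100011 ⊕ 0b11111101 = 0b10110011.
P'[4]: 0b11110100 ⊕ 0b11001011 ⊕ 0b10011011 = 0b10100100.

P'[1] = 0b11000010, P'[2] = 0b00101110, P'[3] = 0b10110011, P'[4] = 0b10100100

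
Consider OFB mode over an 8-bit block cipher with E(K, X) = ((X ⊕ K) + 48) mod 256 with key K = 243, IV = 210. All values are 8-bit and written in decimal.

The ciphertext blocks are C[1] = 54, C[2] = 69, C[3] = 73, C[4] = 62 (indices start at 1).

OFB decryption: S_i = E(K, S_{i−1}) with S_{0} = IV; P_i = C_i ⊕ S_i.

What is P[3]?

P[1]: S = E(K, 210) = 81; 54 ⊕ 81 = 103.
P[2]: S = E(K, 81) = 210; 69 ⊕ 210 = 151.
P[3]: S = E(K, 210) = 81; 73 ⊕ 81 = 24.

P[3] = 24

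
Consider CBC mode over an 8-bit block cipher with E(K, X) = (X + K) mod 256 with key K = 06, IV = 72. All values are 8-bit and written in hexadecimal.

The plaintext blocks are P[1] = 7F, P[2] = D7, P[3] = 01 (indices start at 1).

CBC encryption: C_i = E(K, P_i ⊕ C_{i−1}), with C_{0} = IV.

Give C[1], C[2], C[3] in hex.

C[1]: P[1] ⊕ 72 = 0D; E(K, 0D) = 13.
C[2]: P[2] ⊕ 13 = C4; E(K, C4) = CA.
C[3]: P[3] ⊕ CA = CB; E(K, CB) = D1.

C[1] = 13, C[2] = CA, C[3] = D1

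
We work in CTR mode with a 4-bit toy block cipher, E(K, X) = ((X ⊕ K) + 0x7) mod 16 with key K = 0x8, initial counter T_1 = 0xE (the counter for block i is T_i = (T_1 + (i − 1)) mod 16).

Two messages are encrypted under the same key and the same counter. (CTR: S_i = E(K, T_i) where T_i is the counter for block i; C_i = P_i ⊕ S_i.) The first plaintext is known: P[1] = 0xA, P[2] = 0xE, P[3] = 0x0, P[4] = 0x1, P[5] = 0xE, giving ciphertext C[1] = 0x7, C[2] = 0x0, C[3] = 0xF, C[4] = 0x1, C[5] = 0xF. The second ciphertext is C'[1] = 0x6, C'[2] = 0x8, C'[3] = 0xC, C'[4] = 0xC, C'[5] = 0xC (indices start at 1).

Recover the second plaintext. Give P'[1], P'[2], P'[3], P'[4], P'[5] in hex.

P'[1] = 0xB, P'[2] = 0x6, P'[3] = 0x3, P'[4] = 0xC, P'[5] = 0xD

In CTR with a reused counter, both messages share the same keystream S_i, so C_i ⊕ C'_i = P_i ⊕ P'_i and thus P'_i = P_i ⊕ C_i ⊕ C'_i.
P'[1]: 0xA ⊕ 0x7 ⊕ 0x6 = 0xB.
P'[2]: 0xE ⊕ 0x0 ⊕ 0x8 = 0x6.
P'[3]: 0x0 ⊕ 0xF ⊕ 0xC = 0x3.
P'[4]: 0x1 ⊕ 0x1 ⊕ 0xC = 0xC.
P'[5]: 0xE ⊕ 0xF ⊕ 0xC = 0xD.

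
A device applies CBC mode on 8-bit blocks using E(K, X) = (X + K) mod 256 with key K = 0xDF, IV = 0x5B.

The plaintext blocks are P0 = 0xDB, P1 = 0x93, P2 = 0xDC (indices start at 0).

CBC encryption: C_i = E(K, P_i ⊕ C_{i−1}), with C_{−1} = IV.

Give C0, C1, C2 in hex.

C0 = 0x5F, C1 = 0xAB, C2 = 0x56

C0: P0 ⊕ 0x5B = 0x80; E(K, 0x80) = 0x5F.
C1: P1 ⊕ 0x5F = 0xCC; E(K, 0xCC) = 0xAB.
C2: P2 ⊕ 0xAB = 0x77; E(K, 0x77) = 0x56.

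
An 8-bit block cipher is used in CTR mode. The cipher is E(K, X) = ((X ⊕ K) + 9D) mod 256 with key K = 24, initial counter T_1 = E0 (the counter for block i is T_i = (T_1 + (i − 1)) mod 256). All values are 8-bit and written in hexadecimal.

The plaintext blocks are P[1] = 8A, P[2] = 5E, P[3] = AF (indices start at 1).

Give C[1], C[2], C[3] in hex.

CTR encryption: S_i = E(K, T_i) where T_i is the counter for block i; C_i = P_i ⊕ S_i.
C[1]: T = E0, S = E(K, T) = 61; 8A ⊕ 61 = EB.
C[2]: T = E1, S = E(K, T) = 62; 5E ⊕ 62 = 3C.
C[3]: T = E2, S = E(K, T) = 63; AF ⊕ 63 = CC.

C[1] = EB, C[2] = 3C, C[3] = CC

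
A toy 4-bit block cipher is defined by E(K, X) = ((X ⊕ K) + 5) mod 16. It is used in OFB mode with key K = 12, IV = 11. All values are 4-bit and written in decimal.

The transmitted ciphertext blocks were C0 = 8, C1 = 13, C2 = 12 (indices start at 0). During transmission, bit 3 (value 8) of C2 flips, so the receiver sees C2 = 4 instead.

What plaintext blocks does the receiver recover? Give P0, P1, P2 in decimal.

P0 = 4, P1 = 8, P2 = 10

OFB decryption: S_i = E(K, S_{i−1}) with S_{−1} = IV; P_i = C_i ⊕ S_i.
Only C2 changed, to 4. In OFB, a change in C_i flips the same bit in P_i only; the keystream is unaffected. Decrypting the received ciphertext:
P0: S = E(K, 11) = 12; 8 ⊕ 12 = 4.
P1: S = E(K, 12) = 5; 13 ⊕ 5 = 8.
P2: S = E(K, 5) = 14; 4 ⊕ 14 = 10.
Blocks that differ from the original plaintext: P2.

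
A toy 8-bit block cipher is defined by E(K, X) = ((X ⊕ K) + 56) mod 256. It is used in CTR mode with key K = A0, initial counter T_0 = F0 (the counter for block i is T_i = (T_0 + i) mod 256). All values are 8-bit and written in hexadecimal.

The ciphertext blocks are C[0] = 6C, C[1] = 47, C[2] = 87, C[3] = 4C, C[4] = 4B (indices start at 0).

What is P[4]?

P[4] = E1

CTR decryption: S_i = E(K, T_i) where T_i is the counter for block i; P_i = C_i ⊕ S_i.
P[4]: T = F4, S = E(K, T) = AA; 4B ⊕ AA = E1.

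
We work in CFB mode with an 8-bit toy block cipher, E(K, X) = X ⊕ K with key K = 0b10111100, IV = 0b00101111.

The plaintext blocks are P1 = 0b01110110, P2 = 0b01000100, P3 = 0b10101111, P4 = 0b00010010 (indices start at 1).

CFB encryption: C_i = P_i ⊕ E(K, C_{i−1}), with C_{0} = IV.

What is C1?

C1 = 0b11100101

C1: E(K, 0b00101111) = 0b10010011; 0b01110110 ⊕ 0b10010011 = 0b11100101.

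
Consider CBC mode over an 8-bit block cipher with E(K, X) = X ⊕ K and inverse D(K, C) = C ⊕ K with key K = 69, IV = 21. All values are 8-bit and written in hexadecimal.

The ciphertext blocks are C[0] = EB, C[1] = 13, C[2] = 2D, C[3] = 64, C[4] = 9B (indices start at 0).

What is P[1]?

CBC decryption: P_i = D(K, C_i) ⊕ C_{i−1}, with C_{−1} = IV.
P[1]: D(K, 13) = 7A; 7A ⊕ EB = 91.

P[1] = 91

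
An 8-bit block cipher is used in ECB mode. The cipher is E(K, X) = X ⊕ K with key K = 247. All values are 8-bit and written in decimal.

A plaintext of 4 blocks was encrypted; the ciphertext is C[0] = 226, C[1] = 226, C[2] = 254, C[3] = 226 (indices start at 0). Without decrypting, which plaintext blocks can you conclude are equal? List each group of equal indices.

ECB encrypts each block independently with the same key, so equal ciphertext blocks imply equal plaintext blocks.
C[0] = C[1] = C[3] = 226, so P[0] = P[1] = P[3].

P[0] = P[1] = P[3]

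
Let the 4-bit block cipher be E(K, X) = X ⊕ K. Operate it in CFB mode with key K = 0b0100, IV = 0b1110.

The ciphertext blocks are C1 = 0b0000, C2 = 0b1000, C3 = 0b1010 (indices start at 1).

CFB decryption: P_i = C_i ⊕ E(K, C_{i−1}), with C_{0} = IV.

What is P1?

P1 = 0b1010

P1: E(K, 0b1110) = 0b1010; 0b0000 ⊕ 0b1010 = 0b1010.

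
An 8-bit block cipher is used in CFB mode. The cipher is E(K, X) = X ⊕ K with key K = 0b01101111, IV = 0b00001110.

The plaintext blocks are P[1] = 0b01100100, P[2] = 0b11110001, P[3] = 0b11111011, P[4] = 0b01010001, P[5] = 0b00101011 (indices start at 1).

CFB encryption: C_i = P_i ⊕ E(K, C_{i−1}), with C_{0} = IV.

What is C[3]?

C[3] = 0b00001111

C[1]: E(K, 0b00001110) = 0b01100001; 0b01100100 ⊕ 0b01100001 = 0b00000101.
C[2]: E(K, 0b00000101) = 0b01101010; 0b11110001 ⊕ 0b01101010 = 0b10011011.
C[3]: E(K, 0b10011011) = 0b11110100; 0b11111011 ⊕ 0b11110100 = 0b00001111.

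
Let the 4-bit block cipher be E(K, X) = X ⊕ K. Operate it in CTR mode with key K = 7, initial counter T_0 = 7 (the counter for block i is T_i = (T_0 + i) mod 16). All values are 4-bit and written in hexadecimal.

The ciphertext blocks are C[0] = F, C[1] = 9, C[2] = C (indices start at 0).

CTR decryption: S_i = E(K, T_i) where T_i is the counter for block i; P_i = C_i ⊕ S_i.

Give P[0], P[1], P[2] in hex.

P[0] = F, P[1] = 6, P[2] = 2

P[0]: T = 7, S = E(K, T) = 0; F ⊕ 0 = F.
P[1]: T = 8, S = E(K, T) = F; 9 ⊕ F = 6.
P[2]: T = 9, S = E(K, T) = E; C ⊕ E = 2.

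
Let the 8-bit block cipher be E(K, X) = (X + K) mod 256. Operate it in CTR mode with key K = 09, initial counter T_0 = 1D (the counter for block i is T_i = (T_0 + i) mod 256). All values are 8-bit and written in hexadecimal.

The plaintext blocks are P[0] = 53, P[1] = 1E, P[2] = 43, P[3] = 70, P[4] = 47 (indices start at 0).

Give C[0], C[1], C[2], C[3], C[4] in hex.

C[0] = 75, C[1] = 39, C[2] = 6B, C[3] = 59, C[4] = 6D

CTR encryption: S_i = E(K, T_i) where T_i is the counter for block i; C_i = P_i ⊕ S_i.
C[0]: T = 1D, S = E(K, T) = 26; 53 ⊕ 26 = 75.
C[1]: T = 1E, S = E(K, T) = 27; 1E ⊕ 27 = 39.
C[2]: T = 1F, S = E(K, T) = 28; 43 ⊕ 28 = 6B.
C[3]: T = 20, S = E(K, T) = 29; 70 ⊕ 29 = 59.
C[4]: T = 21, S = E(K, T) = 2A; 47 ⊕ 2A = 6D.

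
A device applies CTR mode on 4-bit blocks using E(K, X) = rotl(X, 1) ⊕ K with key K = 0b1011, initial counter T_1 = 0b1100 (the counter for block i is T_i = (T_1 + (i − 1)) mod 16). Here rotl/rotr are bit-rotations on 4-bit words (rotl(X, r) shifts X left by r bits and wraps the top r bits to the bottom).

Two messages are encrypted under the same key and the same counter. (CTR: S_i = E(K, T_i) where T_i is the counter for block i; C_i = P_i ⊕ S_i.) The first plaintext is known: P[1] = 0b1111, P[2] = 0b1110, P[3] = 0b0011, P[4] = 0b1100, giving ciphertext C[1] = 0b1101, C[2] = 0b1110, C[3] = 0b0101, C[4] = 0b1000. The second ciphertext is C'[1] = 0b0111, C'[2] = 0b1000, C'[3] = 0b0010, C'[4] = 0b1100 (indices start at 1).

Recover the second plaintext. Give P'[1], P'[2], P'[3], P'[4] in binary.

P'[1] = 0b0101, P'[2] = 0b1000, P'[3] = 0b0100, P'[4] = 0b1000

In CTR with a reused counter, both messages share the same keystream S_i, so C_i ⊕ C'_i = P_i ⊕ P'_i and thus P'_i = P_i ⊕ C_i ⊕ C'_i.
P'[1]: 0b1111 ⊕ 0b1101 ⊕ 0b0111 = 0b0101.
P'[2]: 0b1110 ⊕ 0b1110 ⊕ 0b1000 = 0b1000.
P'[3]: 0b0011 ⊕ 0b0101 ⊕ 0b0010 = 0b0100.
P'[4]: 0b1100 ⊕ 0b1000 ⊕ 0b1100 = 0b1000.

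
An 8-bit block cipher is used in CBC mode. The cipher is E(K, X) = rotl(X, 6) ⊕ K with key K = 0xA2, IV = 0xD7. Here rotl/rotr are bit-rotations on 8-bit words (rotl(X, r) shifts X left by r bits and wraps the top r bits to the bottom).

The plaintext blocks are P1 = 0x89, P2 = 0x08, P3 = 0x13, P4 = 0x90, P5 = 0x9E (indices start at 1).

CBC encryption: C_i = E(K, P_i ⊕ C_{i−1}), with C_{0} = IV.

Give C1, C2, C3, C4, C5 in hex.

C1: P1 ⊕ 0xD7 = 0x5E; E(K, 0x5E) = 0x35.
C2: P2 ⊕ 0x35 = 0x3D; E(K, 0x3D) = 0xED.
C3: P3 ⊕ 0xED = 0xFE; E(K, 0xFE) = 0x1D.
C4: P4 ⊕ 0x1D = 0x8D; E(K, 0x8D) = 0xC1.
C5: P5 ⊕ 0xC1 = 0x5F; E(K, 0x5F) = 0x75.

C1 = 0x35, C2 = 0xED, C3 = 0x1D, C4 = 0xC1, C5 = 0x75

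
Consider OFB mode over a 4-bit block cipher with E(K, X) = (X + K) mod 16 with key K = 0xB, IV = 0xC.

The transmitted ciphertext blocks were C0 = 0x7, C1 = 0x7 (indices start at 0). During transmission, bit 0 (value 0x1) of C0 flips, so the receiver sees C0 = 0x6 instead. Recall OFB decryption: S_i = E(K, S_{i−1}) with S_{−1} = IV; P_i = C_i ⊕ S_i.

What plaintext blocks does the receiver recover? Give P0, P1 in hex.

Only C0 changed, to 0x6. In OFB, a change in C_i flips the same bit in P_i only; the keystream is unaffected. Decrypting the received ciphertext:
P0: S = E(K, 0xC) = 0x7; 0x6 ⊕ 0x7 = 0x1.
P1: S = E(K, 0x7) = 0x2; 0x7 ⊕ 0x2 = 0x5.
Blocks that differ from the original plaintext: P0.

P0 = 0x1, P1 = 0x5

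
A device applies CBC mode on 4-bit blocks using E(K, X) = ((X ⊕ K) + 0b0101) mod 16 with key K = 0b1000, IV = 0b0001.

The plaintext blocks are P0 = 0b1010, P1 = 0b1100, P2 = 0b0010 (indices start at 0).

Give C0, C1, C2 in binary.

C0 = 0b1000, C1 = 0b0001, C2 = 0b0000

CBC encryption: C_i = E(K, P_i ⊕ C_{i−1}), with C_{−1} = IV.
C0: P0 ⊕ 0b0001 = 0b1011; E(K, 0b1011) = 0b1000.
C1: P1 ⊕ 0b1000 = 0b0100; E(K, 0b0100) = 0b0001.
C2: P2 ⊕ 0b0001 = 0b0011; E(K, 0b0011) = 0b0000.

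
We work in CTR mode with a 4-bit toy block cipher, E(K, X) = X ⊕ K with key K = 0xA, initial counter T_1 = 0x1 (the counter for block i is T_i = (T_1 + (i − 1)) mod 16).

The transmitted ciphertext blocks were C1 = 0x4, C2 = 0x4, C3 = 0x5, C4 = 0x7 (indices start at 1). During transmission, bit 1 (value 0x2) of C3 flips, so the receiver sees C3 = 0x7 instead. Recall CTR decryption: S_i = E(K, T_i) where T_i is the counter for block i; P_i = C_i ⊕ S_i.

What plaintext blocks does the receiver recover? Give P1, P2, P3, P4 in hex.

Only C3 changed, to 0x7. In CTR, a change in C_i flips the same bit in P_i only; the keystream is unaffected. Decrypting the received ciphertext:
P1: T = 0x1, S = E(K, T) = 0xB; 0x4 ⊕ 0xB = 0xF.
P2: T = 0x2, S = E(K, T) = 0x8; 0x4 ⊕ 0x8 = 0xC.
P3: T = 0x3, S = E(K, T) = 0x9; 0x7 ⊕ 0x9 = 0xE.
P4: T = 0x4, S = E(K, T) = 0xE; 0x7 ⊕ 0xE = 0x9.
Blocks that differ from the original plaintext: P3.

P1 = 0xF, P2 = 0xC, P3 = 0xE, P4 = 0x9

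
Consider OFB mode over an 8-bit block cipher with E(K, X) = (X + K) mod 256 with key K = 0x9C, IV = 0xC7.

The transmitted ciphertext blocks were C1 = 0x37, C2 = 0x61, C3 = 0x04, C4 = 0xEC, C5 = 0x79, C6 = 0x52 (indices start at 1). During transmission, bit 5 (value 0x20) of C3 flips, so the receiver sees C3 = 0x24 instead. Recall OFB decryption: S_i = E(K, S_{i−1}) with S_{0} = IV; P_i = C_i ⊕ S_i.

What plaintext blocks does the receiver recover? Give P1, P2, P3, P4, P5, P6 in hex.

P1 = 0x54, P2 = 0x9E, P3 = 0xBF, P4 = 0xDB, P5 = 0xAA, P6 = 0x3D

Only C3 changed, to 0x24. In OFB, a change in C_i flips the same bit in P_i only; the keystream is unaffected. Decrypting the received ciphertext:
P1: S = E(K, 0xC7) = 0x63; 0x37 ⊕ 0x63 = 0x54.
P2: S = E(K, 0x63) = 0xFF; 0x61 ⊕ 0xFF = 0x9E.
P3: S = E(K, 0xFF) = 0x9B; 0x24 ⊕ 0x9B = 0xBF.
P4: S = E(K, 0x9B) = 0x37; 0xEC ⊕ 0x37 = 0xDB.
P5: S = E(K, 0x37) = 0xD3; 0x79 ⊕ 0xD3 = 0xAA.
P6: S = E(K, 0xD3) = 0x6F; 0x52 ⊕ 0x6F = 0x3D.
Blocks that differ from the original plaintext: P3.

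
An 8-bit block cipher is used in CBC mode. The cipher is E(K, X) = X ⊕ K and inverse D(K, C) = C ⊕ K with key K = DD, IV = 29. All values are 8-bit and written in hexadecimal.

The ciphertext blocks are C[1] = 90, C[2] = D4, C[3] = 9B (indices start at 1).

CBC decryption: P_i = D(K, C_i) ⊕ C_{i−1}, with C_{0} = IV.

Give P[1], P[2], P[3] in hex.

P[1] = 64, P[2] = 99, P[3] = 92

P[1]: D(K, 90) = 4D; 4D ⊕ 29 = 64.
P[2]: D(K, D4) = 09; 09 ⊕ 90 = 99.
P[3]: D(K, 9B) = 46; 46 ⊕ D4 = 92.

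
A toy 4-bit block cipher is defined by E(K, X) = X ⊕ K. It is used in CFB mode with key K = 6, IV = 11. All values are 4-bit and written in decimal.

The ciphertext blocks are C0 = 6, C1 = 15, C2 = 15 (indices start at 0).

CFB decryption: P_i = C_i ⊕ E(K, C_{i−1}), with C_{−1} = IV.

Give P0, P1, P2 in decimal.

P0: E(K, 11) = 13; 6 ⊕ 13 = 11.
P1: E(K, 6) = 0; 15 ⊕ 0 = 15.
P2: E(K, 15) = 9; 15 ⊕ 9 = 6.

P0 = 11, P1 = 15, P2 = 6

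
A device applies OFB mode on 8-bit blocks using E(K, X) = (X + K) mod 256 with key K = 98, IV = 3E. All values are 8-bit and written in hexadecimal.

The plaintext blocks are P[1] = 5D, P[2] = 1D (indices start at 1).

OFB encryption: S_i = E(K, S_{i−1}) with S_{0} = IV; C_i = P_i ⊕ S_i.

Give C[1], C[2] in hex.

C[1] = 8B, C[2] = 73

C[1]: S = E(K, 3E) = D6; 5D ⊕ D6 = 8B.
C[2]: S = E(K, D6) = 6E; 1D ⊕ 6E = 73.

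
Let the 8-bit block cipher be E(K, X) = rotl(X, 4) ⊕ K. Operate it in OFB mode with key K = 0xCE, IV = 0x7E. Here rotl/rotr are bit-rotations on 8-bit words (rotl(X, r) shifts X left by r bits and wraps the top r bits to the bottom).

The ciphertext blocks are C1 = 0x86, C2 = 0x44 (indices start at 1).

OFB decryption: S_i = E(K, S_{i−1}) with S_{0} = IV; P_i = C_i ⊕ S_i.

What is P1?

P1: S = E(K, 0x7E) = 0x29; 0x86 ⊕ 0x29 = 0xAF.

P1 = 0xAF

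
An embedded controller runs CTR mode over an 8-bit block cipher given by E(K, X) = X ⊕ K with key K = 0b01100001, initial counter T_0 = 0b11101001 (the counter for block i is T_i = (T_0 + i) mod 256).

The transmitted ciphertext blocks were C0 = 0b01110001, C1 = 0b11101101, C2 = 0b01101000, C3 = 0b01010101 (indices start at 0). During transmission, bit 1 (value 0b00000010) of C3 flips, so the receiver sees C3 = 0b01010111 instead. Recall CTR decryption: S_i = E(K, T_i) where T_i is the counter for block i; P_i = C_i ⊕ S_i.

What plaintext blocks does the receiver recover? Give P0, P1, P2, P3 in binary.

P0 = 0b11111001, P1 = 0b01100110, P2 = 0b11100010, P3 = 0b11011010

Only C3 changed, to 0b01010111. In CTR, a change in C_i flips the same bit in P_i only; the keystream is unaffected. Decrypting the received ciphertext:
P0: T = 0b11101001, S = E(K, T) = 0b10001000; 0b01110001 ⊕ 0b10001000 = 0b11111001.
P1: T = 0b11101010, S = E(K, T) = 0b10001011; 0b11101101 ⊕ 0b10001011 = 0b01100110.
P2: T = 0b11101011, S = E(K, T) = 0b10001010; 0b01101000 ⊕ 0b10001010 = 0b11100010.
P3: T = 0b11101100, S = E(K, T) = 0b10001101; 0b01010111 ⊕ 0b10001101 = 0b11011010.
Blocks that differ from the original plaintext: P3.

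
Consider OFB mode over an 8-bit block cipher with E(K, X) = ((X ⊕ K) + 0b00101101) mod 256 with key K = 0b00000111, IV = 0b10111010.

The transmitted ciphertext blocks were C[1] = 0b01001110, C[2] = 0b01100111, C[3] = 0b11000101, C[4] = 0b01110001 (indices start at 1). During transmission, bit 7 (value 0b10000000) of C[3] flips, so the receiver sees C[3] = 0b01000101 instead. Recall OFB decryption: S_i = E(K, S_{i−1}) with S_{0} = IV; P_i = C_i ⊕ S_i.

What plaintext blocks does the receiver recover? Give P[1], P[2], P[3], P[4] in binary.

Only C[3] changed, to 0b01000101. In OFB, a change in C_i flips the same bit in P_i only; the keystream is unaffected. Decrypting the received ciphertext:
P[1]: S = E(K, 0b10111010) = 0b11101010; 0b01001110 ⊕ 0b11101010 = 0b10100100.
P[2]: S = E(K, 0b11101010) = 0b00011010; 0b01100111 ⊕ 0b00011010 = 0b01111101.
P[3]: S = E(K, 0b00011010) = 0b01001010; 0b01000101 ⊕ 0b01001010 = 0b00001111.
P[4]: S = E(K, 0b01001010) = 0b01111010; 0b01110001 ⊕ 0b01111010 = 0b00001011.
Blocks that differ from the original plaintext: P[3].

P[1] = 0b10100100, P[2] = 0b01111101, P[3] = 0b00001111, P[4] = 0b00001011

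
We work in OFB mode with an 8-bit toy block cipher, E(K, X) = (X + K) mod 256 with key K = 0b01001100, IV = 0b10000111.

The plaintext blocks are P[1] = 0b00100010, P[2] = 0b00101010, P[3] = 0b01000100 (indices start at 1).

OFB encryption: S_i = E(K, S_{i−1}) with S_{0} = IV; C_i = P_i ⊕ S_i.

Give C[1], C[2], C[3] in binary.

C[1] = 0b11110001, C[2] = 0b00110101, C[3] = 0b00101111

C[1]: S = E(K, 0b10000111) = 0b11010011; 0b00100010 ⊕ 0b11010011 = 0b11110001.
C[2]: S = E(K, 0b11010011) = 0b00011111; 0b00101010 ⊕ 0b00011111 = 0b00110101.
C[3]: S = E(K, 0b00011111) = 0b01101011; 0b01000100 ⊕ 0b01101011 = 0b00101111.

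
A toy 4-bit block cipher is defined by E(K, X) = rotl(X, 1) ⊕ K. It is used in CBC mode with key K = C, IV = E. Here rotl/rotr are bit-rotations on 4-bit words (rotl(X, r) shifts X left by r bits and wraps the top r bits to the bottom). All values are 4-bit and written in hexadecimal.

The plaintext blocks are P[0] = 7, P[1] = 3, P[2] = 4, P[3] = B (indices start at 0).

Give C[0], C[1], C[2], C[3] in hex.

C[0] = F, C[1] = 5, C[2] = E, C[3] = 6

CBC encryption: C_i = E(K, P_i ⊕ C_{i−1}), with C_{−1} = IV.
C[0]: P[0] ⊕ E = 9; E(K, 9) = F.
C[1]: P[1] ⊕ F = C; E(K, C) = 5.
C[2]: P[2] ⊕ 5 = 1; E(K, 1) = E.
C[3]: P[3] ⊕ E = 5; E(K, 5) = 6.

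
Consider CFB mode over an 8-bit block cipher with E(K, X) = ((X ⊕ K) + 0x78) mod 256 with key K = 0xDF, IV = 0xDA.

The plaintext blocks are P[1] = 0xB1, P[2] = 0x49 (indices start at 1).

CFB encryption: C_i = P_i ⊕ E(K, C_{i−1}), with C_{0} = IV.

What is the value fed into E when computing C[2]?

C[1]: E(K, 0xDA) = 0x7D; 0xB1 ⊕ 0x7D = 0xCC.
C[2]: E(K, 0xCC) = 0x8B; 0x49 ⊕ 0x8B = 0xC2.
So the input to E for block [2] is 0xCC.

0xCC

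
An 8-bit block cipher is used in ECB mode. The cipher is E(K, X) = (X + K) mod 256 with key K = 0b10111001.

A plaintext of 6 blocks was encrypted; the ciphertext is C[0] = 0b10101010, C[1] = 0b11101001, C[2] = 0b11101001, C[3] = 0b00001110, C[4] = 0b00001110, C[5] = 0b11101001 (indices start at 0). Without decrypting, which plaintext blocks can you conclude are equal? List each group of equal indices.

P[1] = P[2] = P[5]; P[3] = P[4]

ECB encrypts each block independently with the same key, so equal ciphertext blocks imply equal plaintext blocks.
C[1] = C[2] = C[5] = 0b11101001, so P[1] = P[2] = P[5].
C[3] = C[4] = 0b00001110, so P[3] = P[4].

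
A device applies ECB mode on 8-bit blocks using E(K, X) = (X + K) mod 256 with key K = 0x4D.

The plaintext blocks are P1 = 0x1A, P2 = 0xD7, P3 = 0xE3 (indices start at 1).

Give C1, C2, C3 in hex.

ECB encryption: C_i = E(K, P_i).
C1: E(K, 0x1A) = 0x67.
C2: E(K, 0xD7) = 0x24.
C3: E(K, 0xE3) = 0x30.

C1 = 0x67, C2 = 0x24, C3 = 0x30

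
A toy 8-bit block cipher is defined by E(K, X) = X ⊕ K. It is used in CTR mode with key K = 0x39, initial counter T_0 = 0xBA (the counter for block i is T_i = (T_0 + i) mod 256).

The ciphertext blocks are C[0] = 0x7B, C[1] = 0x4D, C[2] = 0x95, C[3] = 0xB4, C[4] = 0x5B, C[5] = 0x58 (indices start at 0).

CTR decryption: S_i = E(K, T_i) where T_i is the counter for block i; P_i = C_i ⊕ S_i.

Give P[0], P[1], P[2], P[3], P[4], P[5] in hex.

P[0] = 0xF8, P[1] = 0xCF, P[2] = 0x10, P[3] = 0x30, P[4] = 0xDC, P[5] = 0xDE

P[0]: T = 0xBA, S = E(K, T) = 0x83; 0x7B ⊕ 0x83 = 0xF8.
P[1]: T = 0xBB, S = E(K, T) = 0x82; 0x4D ⊕ 0x82 = 0xCF.
P[2]: T = 0xBC, S = E(K, T) = 0x85; 0x95 ⊕ 0x85 = 0x10.
P[3]: T = 0xBD, S = E(K, T) = 0x84; 0xB4 ⊕ 0x84 = 0x30.
P[4]: T = 0xBE, S = E(K, T) = 0x87; 0x5B ⊕ 0x87 = 0xDC.
P[5]: T = 0xBF, S = E(K, T) = 0x86; 0x58 ⊕ 0x86 = 0xDE.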